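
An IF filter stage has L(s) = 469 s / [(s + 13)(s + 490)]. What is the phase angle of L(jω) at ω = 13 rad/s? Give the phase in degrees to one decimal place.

∠(j13) = 90.00°
∠(j13 + 13) = arctan(13/13) = 45.00°
∠(j13 + 490) = arctan(13/490) = 1.52°
∠L(j13) = 90.00° − (45.00° + 1.52°) = 43.48°

43.5°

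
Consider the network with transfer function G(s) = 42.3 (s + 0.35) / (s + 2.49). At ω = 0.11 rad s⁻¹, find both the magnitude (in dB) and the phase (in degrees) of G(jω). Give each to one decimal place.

|j0.11 + 0.35| = √(0.11² + 0.35²) = 0.3669
|j0.11 + 2.49| = √(0.11² + 2.49²) = 2.492
|G(j0.11)| = 42.3 × 0.3669 / 2.492 = 6.2264
20 log₁₀(6.2264) = 15.88 dB
∠(j0.11 + 0.35) = arctan(0.11/0.35) = 17.45°
∠(j0.11 + 2.49) = arctan(0.11/2.49) = 2.53°
∠G(j0.11) = 17.45° − 2.53° = 14.92°

|G| = 15.9 dB, ∠G = 14.9°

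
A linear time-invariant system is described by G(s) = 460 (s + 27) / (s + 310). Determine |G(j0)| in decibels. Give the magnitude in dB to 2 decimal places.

G(0) = 460 × 27 / 310 = 40.065
20 log₁₀(40.065) = 32.055 dB

32.06 dB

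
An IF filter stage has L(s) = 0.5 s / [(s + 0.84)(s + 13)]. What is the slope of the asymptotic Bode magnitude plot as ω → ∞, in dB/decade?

With 1 zero and 2 poles, the high-frequency asymptotic slope is 20 × (1 − 2) = -20 dB/decade.

-20 dB/decade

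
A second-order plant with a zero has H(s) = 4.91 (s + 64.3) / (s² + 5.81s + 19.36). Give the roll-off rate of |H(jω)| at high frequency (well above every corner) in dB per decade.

With 1 zero and 2 poles, the high-frequency asymptotic slope is 20 × (1 − 2) = -20 dB/decade.

-20 dB/decade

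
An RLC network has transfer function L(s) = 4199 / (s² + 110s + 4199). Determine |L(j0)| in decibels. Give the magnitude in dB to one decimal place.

0.0 dB

L(0) = 4199 / 4199 = 1
20 log₁₀(1) = 0.00 dB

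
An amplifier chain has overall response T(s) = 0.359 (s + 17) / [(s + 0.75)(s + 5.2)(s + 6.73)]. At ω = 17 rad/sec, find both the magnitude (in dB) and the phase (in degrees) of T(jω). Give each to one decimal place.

|T| = -56.1 dB, ∠T = -183.9°

|j17 + 17| = √(17² + 17²) = 24.04
|j17 + 0.75| = √(17² + 0.75²) = 17.02
|j17 + 5.2| = √(17² + 5.2²) = 17.78
|j17 + 6.73| = √(17² + 6.73²) = 18.28
|T(j17)| = 0.359 × 24.04 / (17.02 × 17.78 × 18.28) = 0.0015605
20 log₁₀(0.0015605) = -56.13 dB
∠(j17 + 17) = arctan(17/17) = 45.00°
∠(j17 + 0.75) = arctan(17/0.75) = 87.47°
∠(j17 + 5.2) = arctan(17/5.2) = 72.99°
∠(j17 + 6.73) = arctan(17/6.73) = 68.40°
∠T(j17) = 45.00° − (87.47° + 72.99° + 68.40°) = -183.87°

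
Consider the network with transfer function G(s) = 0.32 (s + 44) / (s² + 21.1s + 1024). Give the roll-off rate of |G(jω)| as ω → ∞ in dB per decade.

-20 dB/decade

With 1 zero and 2 poles, the high-frequency asymptotic slope is 20 × (1 − 2) = -20 dB/decade.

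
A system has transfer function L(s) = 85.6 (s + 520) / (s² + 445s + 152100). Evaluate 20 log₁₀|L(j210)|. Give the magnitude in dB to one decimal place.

|j210 + 520| = √(210² + 520²) = 560.8
|(j210)² + 445(j210) + 152100| = |1.08e+05 + j93450| = 1.428e+05
|L(j210)| = 85.6 × 560.8 / 1.428e+05 = 0.33613
20 log₁₀(0.33613) = -9.47 dB

-9.5 dB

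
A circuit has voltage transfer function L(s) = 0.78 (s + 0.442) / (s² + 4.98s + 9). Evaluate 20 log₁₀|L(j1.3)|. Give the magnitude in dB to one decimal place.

|j1.3 + 0.442| = √(1.3² + 0.442²) = 1.373
|(j1.3)² + 4.98(j1.3) + 9| = |7.31 + j6.474| = 9.765
|L(j1.3)| = 0.78 × 1.373 / 9.765 = 0.10968
20 log₁₀(0.10968) = -19.20 dB

-19.2 dB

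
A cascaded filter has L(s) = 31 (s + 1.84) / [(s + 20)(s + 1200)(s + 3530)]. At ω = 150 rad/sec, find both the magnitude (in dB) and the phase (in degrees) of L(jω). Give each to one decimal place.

|j150 + 1.84| = √(150² + 1.84²) = 150
|j150 + 20| = √(150² + 20²) = 151.3
|j150 + 1200| = √(150² + 1200²) = 1209
|j150 + 3530| = √(150² + 3530²) = 3533
|L(j150)| = 31 × 150 / (151.3 × 1209 × 3533) = 7.1921e-06
20 log₁₀(7.1921e-06) = -102.86 dB
∠(j150 + 1.84) = arctan(150/1.84) = 89.30°
∠(j150 + 20) = arctan(150/20) = 82.41°
∠(j150 + 1200) = arctan(150/1200) = 7.13°
∠(j150 + 3530) = arctan(150/3530) = 2.43°
∠L(j150) = 89.30° − (82.41° + 7.13° + 2.43°) = -2.67°

|L| = -102.9 dB, ∠L = -2.7°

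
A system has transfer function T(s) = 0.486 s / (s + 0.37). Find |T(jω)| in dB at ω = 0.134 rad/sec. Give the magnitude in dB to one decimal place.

|j0.134| = 0.134
|j0.134 + 0.37| = √(0.134² + 0.37²) = 0.3935
|T(j0.134)| = 0.486 × 0.134 / 0.3935 = 0.16549
20 log₁₀(0.16549) = -15.62 dB

-15.6 dB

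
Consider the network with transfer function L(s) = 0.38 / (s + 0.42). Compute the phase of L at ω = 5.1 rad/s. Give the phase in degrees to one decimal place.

∠(j5.1 + 0.42) = arctan(5.1/0.42) = 85.29°
∠L(j5.1) = −85.29° = -85.29°

-85.3°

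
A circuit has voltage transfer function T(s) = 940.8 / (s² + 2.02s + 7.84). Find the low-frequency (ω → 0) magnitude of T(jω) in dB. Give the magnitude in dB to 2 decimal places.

41.58 dB

T(0) = 940.8 / 7.84 = 120
20 log₁₀(120) = 41.584 dB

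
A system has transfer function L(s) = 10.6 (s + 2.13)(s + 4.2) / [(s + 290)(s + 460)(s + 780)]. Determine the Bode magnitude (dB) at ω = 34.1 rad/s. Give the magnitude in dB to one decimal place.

|j34.1 + 2.13| = √(34.1² + 2.13²) = 34.17
|j34.1 + 4.2| = √(34.1² + 4.2²) = 34.36
|j34.1 + 290| = √(34.1² + 290²) = 292
|j34.1 + 460| = √(34.1² + 460²) = 461.3
|j34.1 + 780| = √(34.1² + 780²) = 780.7
|L(j34.1)| = 10.6 × 34.17 × 34.36 / (292 × 461.3 × 780.7) = 0.00011833
20 log₁₀(0.00011833) = -78.54 dB

-78.5 dB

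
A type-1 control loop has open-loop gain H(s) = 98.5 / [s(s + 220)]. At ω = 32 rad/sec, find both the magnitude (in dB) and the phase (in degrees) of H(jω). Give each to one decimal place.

|H| = -37.2 dB, ∠H = -98.3°

|j32 + 220| = √(32² + 220²) = 222.3
|j32| = 32
|H(j32)| = 98.5 / (222.3 × 32) = 0.013846
20 log₁₀(0.013846) = -37.17 dB
∠(j32 + 220) = arctan(32/220) = 8.28°
∠(j32) = 90.00°
∠H(j32) = − (8.28° + 90.00°) = -98.28°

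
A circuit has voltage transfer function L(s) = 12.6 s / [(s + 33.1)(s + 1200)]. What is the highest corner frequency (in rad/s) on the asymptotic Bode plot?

1200 rad/s

Break frequencies occur at each pole and zero magnitude: 33.1 rad/s, 1200 rad/s.
The highest is 1200 rad/s.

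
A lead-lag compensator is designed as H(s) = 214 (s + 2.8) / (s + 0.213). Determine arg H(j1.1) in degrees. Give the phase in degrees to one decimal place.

-57.6°

∠(j1.1 + 2.8) = arctan(1.1/2.8) = 21.45°
∠(j1.1 + 0.213) = arctan(1.1/0.213) = 79.04°
∠H(j1.1) = 21.45° − 79.04° = -57.59°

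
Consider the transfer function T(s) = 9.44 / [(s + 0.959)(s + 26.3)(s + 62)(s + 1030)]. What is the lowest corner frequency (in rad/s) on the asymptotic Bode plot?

Break frequencies occur at each pole and zero magnitude: 0.959 rad/s, 26.3 rad/s, 62 rad/s, 1030 rad/s.
The lowest is 0.959 rad/s.

0.959 rad/s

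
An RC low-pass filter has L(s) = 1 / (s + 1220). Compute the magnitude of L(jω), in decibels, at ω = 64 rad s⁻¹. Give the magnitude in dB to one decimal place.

-61.7 dB

|j64 + 1220| = √(64² + 1220²) = 1222
|L(j64)| = 1 / 1222 = 0.00081855
20 log₁₀(0.00081855) = -61.74 dB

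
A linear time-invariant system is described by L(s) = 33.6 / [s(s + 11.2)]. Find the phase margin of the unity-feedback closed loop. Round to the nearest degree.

75°

Gain crossover: |L(jω)| = 1 at ω ≈ 2.9 rad/sec.
∠L(j2.9) = −90° − arctan(2.9/11.2) ≈ -104.54°
PM = 180° + (-104.54°) = 75.46°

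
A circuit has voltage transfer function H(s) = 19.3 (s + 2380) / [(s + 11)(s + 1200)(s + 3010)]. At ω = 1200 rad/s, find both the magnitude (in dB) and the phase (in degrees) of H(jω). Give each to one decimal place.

|j1200 + 2380| = √(1200² + 2380²) = 2665
|j1200 + 11| = √(1200² + 11²) = 1200
|j1200 + 1200| = √(1200² + 1200²) = 1697
|j1200 + 3010| = √(1200² + 3010²) = 3240
|H(j1200)| = 19.3 × 2665 / (1200 × 1697 × 3240) = 7.7952e-06
20 log₁₀(7.7952e-06) = -102.16 dB
∠(j1200 + 2380) = arctan(1200/2380) = 26.76°
∠(j1200 + 11) = arctan(1200/11) = 89.47°
∠(j1200 + 1200) = arctan(1200/1200) = 45.00°
∠(j1200 + 3010) = arctan(1200/3010) = 21.74°
∠H(j1200) = 26.76° − (89.47° + 45.00° + 21.74°) = -129.45°

|H| = -102.2 dB, ∠H = -129.5 deg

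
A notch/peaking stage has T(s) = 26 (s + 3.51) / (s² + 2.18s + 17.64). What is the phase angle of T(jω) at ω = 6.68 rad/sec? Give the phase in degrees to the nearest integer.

∠(j6.68 + 3.51) = arctan(6.68/3.51) = 62.28°
∠[(j6.68)² + 2.18(j6.68) + 17.64] = ∠[-26.982 + j14.562] = 151.64°
∠T(j6.68) = 62.28° − 151.64° = -89.36°

-89°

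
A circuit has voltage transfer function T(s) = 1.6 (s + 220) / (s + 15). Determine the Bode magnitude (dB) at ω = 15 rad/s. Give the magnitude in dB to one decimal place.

|j15 + 220| = √(15² + 220²) = 220.5
|j15 + 15| = √(15² + 15²) = 21.21
|T(j15)| = 1.6 × 220.5 / 21.21 = 16.632
20 log₁₀(16.632) = 24.42 dB

24.4 dB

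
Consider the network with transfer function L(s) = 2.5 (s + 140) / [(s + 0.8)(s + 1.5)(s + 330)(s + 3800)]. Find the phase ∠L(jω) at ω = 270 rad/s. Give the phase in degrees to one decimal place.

∠(j270 + 140) = arctan(270/140) = 62.59°
∠(j270 + 0.8) = arctan(270/0.8) = 89.83°
∠(j270 + 1.5) = arctan(270/1.5) = 89.68°
∠(j270 + 330) = arctan(270/330) = 39.29°
∠(j270 + 3800) = arctan(270/3800) = 4.06°
∠L(j270) = 62.59° − (89.83° + 89.68° + 39.29° + 4.06°) = -160.27°

-160.3°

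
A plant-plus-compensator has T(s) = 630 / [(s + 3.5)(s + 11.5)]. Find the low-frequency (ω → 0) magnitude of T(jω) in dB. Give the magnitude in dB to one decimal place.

T(0) = 630 / (3.5 × 11.5) = 15.652
20 log₁₀(15.652) = 23.89 dB

23.9 dB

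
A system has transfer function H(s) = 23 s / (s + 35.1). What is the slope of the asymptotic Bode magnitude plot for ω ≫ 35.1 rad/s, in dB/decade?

0 dB/decade

With 1 zero and 1 pole, the high-frequency asymptotic slope is 20 × (1 − 1) = 0 dB/decade.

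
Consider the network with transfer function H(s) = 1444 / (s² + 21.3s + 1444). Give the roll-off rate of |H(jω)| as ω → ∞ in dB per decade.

With 0 zeros and 2 poles, the high-frequency asymptotic slope is 20 × (0 − 2) = -40 dB/decade.

-40 dB/decade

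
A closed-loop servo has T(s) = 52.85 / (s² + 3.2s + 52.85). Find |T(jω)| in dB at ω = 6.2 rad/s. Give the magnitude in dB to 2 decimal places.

6.67 dB

|(j6.2)² + 3.2(j6.2) + 52.85| = |14.41 + j19.84| = 24.52
|T(j6.2)| = 52.85 / 24.52 = 2.1553
20 log₁₀(2.1553) = 6.670 dB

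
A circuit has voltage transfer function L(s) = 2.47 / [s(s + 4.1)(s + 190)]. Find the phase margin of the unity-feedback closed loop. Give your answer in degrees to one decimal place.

90.0 deg

Gain crossover: |L(jω)| = 1 at ω ≈ 0.00317 rad s⁻¹.
∠L(j0.00317) = −90° − arctan(0.00317/4.1) − arctan(0.00317/190) ≈ -90.05°
PM = 180° + (-90.05°) = 89.95°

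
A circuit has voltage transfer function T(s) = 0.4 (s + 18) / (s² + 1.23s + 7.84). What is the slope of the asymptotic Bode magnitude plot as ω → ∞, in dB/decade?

-20 dB/decade

With 1 zero and 2 poles, the high-frequency asymptotic slope is 20 × (1 − 2) = -20 dB/decade.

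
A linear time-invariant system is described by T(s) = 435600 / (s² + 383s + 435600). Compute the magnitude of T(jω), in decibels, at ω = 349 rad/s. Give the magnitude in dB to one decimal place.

|(j349)² + 383(j349) + 435600| = |3.138e+05 + j1.3367e+05| = 3.411e+05
|T(j349)| = 435600 / 3.411e+05 = 1.2771
20 log₁₀(1.2771) = 2.12 dB

2.1 dB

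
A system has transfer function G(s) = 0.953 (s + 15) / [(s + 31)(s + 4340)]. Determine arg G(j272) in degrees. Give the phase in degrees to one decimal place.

∠(j272 + 15) = arctan(272/15) = 86.84°
∠(j272 + 31) = arctan(272/31) = 83.50°
∠(j272 + 4340) = arctan(272/4340) = 3.59°
∠G(j272) = 86.84° − (83.50° + 3.59°) = -0.24°

-0.2°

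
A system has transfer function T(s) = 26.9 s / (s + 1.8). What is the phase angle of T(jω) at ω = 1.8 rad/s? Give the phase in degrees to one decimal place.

∠(j1.8) = 90.00°
∠(j1.8 + 1.8) = arctan(1.8/1.8) = 45.00°
∠T(j1.8) = 90.00° − 45.00° = 45.00°

45.0°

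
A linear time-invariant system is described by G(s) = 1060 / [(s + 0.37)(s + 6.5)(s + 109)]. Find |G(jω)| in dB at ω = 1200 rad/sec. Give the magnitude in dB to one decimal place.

|j1200 + 0.37| = √(1200² + 0.37²) = 1200
|j1200 + 6.5| = √(1200² + 6.5²) = 1200
|j1200 + 109| = √(1200² + 109²) = 1205
|G(j1200)| = 1060 / (1200 × 1200 × 1205) = 6.109e-07
20 log₁₀(6.109e-07) = -124.28 dB

-124.3 dB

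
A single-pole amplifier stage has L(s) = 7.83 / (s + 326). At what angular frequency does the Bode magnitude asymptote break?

The single real pole at s = −326 gives a corner at ω = 326 rad s⁻¹.

326 rad s⁻¹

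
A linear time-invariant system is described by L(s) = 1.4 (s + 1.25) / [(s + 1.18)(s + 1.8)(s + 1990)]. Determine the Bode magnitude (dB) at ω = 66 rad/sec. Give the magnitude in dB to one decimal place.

-99.5 dB

|j66 + 1.25| = √(66² + 1.25²) = 66.01
|j66 + 1.18| = √(66² + 1.18²) = 66.01
|j66 + 1.8| = √(66² + 1.8²) = 66.02
|j66 + 1990| = √(66² + 1990²) = 1991
|L(j66)| = 1.4 × 66.01 / (66.01 × 66.02 × 1991) = 1.065e-05
20 log₁₀(1.065e-05) = -99.45 dB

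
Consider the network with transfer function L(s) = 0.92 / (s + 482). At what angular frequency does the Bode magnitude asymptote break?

482 rad s⁻¹

The single real pole at s = −482 gives a corner at ω = 482 rad s⁻¹.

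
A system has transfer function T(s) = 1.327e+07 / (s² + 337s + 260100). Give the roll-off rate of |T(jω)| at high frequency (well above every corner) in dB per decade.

-40 dB/decade

With 0 zeros and 2 poles, the high-frequency asymptotic slope is 20 × (0 − 2) = -40 dB/decade.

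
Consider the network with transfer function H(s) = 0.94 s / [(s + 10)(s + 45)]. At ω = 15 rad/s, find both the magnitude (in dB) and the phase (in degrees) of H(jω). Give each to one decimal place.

|H| = -35.7 dB, ∠H = 15.3°

|j15| = 15
|j15 + 10| = √(15² + 10²) = 18.03
|j15 + 45| = √(15² + 45²) = 47.43
|H(j15)| = 0.94 × 15 / (18.03 × 47.43) = 0.016489
20 log₁₀(0.016489) = -35.66 dB
∠(j15) = 90.00°
∠(j15 + 10) = arctan(15/10) = 56.31°
∠(j15 + 45) = arctan(15/45) = 18.43°
∠H(j15) = 90.00° − (56.31° + 18.43°) = 15.26°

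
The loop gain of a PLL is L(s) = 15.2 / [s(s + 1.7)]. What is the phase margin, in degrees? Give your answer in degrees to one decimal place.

24.6°

Gain crossover: |L(jω)| = 1 at ω ≈ 3.72 rad/s.
∠L(j3.72) = −90° − arctan(3.72/1.7) ≈ -155.43°
PM = 180° + (-155.43°) = 24.57°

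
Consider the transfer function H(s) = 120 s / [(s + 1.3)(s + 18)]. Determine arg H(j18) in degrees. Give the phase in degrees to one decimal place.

-40.9°

∠(j18) = 90.00°
∠(j18 + 1.3) = arctan(18/1.3) = 85.87°
∠(j18 + 18) = arctan(18/18) = 45.00°
∠H(j18) = 90.00° − (85.87° + 45.00°) = -40.87°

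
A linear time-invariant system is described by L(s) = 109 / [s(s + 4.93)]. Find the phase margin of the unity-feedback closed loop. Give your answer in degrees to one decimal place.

26.5 deg

Gain crossover: |L(jω)| = 1 at ω ≈ 9.88 rad/s.
∠L(j9.88) = −90° − arctan(9.88/4.93) ≈ -153.47°
PM = 180° + (-153.47°) = 26.53°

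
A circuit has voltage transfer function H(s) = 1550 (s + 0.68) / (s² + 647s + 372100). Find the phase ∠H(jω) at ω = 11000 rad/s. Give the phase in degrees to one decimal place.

-86.6°

∠(j11000 + 0.68) = arctan(11000/0.68) = 90.00°
∠[(j11000)² + 647(j11000) + 372100] = ∠[-1.2063e+08 + j7.117e+06] = 176.62°
∠H(j11000) = 90.00° − 176.62° = -86.63°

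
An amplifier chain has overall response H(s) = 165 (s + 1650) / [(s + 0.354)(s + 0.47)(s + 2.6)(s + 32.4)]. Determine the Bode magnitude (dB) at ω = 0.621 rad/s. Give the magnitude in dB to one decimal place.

75.0 dB

|j0.621 + 1650| = √(0.621² + 1650²) = 1650
|j0.621 + 0.354| = √(0.621² + 0.354²) = 0.7148
|j0.621 + 0.47| = √(0.621² + 0.47²) = 0.7788
|j0.621 + 2.6| = √(0.621² + 2.6²) = 2.673
|j0.621 + 32.4| = √(0.621² + 32.4²) = 32.41
|H(j0.621)| = 165 × 1650 / (0.7148 × 0.7788 × 2.673 × 32.41) = 5645.5
20 log₁₀(5645.5) = 75.03 dB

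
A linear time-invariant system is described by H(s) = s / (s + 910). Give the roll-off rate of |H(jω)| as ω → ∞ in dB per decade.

0 dB/decade

With 1 zero and 1 pole, the high-frequency asymptotic slope is 20 × (1 − 1) = 0 dB/decade.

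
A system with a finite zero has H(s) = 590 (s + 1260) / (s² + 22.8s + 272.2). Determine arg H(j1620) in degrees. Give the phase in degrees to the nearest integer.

-127°

∠(j1620 + 1260) = arctan(1620/1260) = 52.13°
∠[(j1620)² + 22.8(j1620) + 272.2] = ∠[-2.6241e+06 + j36936] = 179.19°
∠H(j1620) = 52.13° − 179.19° = -127.07°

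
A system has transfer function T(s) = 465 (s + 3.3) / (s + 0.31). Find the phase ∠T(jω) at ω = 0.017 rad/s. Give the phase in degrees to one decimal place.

-2.8°

∠(j0.017 + 3.3) = arctan(0.017/3.3) = 0.30°
∠(j0.017 + 0.31) = arctan(0.017/0.31) = 3.14°
∠T(j0.017) = 0.30° − 3.14° = -2.84°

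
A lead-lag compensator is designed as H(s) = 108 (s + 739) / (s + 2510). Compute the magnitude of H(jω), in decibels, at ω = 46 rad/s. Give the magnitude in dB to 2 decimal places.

30.06 dB

|j46 + 739| = √(46² + 739²) = 740.4
|j46 + 2510| = √(46² + 2510²) = 2510
|H(j46)| = 108 × 740.4 / 2510 = 31.854
20 log₁₀(31.854) = 30.063 dB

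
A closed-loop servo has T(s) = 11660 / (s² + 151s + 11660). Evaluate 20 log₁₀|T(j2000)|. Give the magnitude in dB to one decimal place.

|(j2000)² + 151(j2000) + 11660| = |-3.9883e+06 + j3.02e+05| = 4e+06
|T(j2000)| = 11660 / 4e+06 = 0.0029152
20 log₁₀(0.0029152) = -50.71 dB

-50.7 dB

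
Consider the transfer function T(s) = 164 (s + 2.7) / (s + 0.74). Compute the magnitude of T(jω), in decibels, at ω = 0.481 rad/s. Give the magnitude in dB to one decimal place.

|j0.481 + 2.7| = √(0.481² + 2.7²) = 2.743
|j0.481 + 0.74| = √(0.481² + 0.74²) = 0.8826
|T(j0.481)| = 164 × 2.743 / 0.8826 = 509.61
20 log₁₀(509.61) = 54.14 dB

54.1 dB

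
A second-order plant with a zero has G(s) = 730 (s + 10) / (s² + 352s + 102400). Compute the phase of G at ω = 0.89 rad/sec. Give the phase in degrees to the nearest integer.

∠(j0.89 + 10) = arctan(0.89/10) = 5.09°
∠[(j0.89)² + 352(j0.89) + 102400] = ∠[1.024e+05 + j313.28] = 0.18°
∠G(j0.89) = 5.09° − 0.18° = 4.91°

5°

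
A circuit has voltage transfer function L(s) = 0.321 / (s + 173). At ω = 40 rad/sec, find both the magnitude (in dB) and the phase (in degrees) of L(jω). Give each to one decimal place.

|L| = -54.9 dB, ∠L = -13.0°

|j40 + 173| = √(40² + 173²) = 177.6
|L(j40)| = 0.321 / 177.6 = 0.0018078
20 log₁₀(0.0018078) = -54.86 dB
∠(j40 + 173) = arctan(40/173) = 13.02°
∠L(j40) = −13.02° = -13.02°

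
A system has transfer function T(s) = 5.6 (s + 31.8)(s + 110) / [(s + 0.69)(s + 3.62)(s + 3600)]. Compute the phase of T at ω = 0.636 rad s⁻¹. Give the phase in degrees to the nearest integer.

-51°

∠(j0.636 + 31.8) = arctan(0.636/31.8) = 1.15°
∠(j0.636 + 110) = arctan(0.636/110) = 0.33°
∠(j0.636 + 0.69) = arctan(0.636/0.69) = 42.67°
∠(j0.636 + 3.62) = arctan(0.636/3.62) = 9.96°
∠(j0.636 + 3600) = arctan(0.636/3600) = 0.01°
∠T(j0.636) = 1.15° + 0.33° − (42.67° + 9.96° + 0.01°) = -51.17°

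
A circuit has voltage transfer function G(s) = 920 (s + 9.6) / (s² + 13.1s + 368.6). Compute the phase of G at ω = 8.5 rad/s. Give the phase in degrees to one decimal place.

∠(j8.5 + 9.6) = arctan(8.5/9.6) = 41.52°
∠[(j8.5)² + 13.1(j8.5) + 368.6] = ∠[296.35 + j111.35] = 20.59°
∠G(j8.5) = 41.52° − 20.59° = 20.93°

20.9°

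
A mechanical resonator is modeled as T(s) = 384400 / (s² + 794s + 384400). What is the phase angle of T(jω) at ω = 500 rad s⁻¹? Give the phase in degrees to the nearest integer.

∠[(j500)² + 794(j500) + 384400] = ∠[1.344e+05 + j3.97e+05] = 71.30°
∠T(j500) = −71.30° = -71.30°

-71°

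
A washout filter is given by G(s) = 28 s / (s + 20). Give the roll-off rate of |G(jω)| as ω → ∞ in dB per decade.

With 1 zero and 1 pole, the high-frequency asymptotic slope is 20 × (1 − 1) = 0 dB/decade.

0 dB/decade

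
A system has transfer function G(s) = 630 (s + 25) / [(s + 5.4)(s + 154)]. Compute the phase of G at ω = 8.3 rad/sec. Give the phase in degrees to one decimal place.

∠(j8.3 + 25) = arctan(8.3/25) = 18.37°
∠(j8.3 + 5.4) = arctan(8.3/5.4) = 56.95°
∠(j8.3 + 154) = arctan(8.3/154) = 3.09°
∠G(j8.3) = 18.37° − (56.95° + 3.09°) = -41.67°

-41.7 deg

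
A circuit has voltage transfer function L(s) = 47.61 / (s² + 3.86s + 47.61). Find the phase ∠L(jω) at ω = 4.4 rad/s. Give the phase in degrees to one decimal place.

∠[(j4.4)² + 3.86(j4.4) + 47.61] = ∠[28.25 + j16.984] = 31.01°
∠L(j4.4) = −31.01° = -31.01°

-31.0°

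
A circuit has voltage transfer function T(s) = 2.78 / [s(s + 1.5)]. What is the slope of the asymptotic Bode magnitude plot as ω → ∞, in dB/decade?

With 0 zeros and 2 poles, the high-frequency asymptotic slope is 20 × (0 − 2) = -40 dB/decade.

-40 dB/decade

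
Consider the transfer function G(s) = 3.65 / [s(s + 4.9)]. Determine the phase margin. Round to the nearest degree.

Gain crossover: |G(jω)| = 1 at ω ≈ 0.737 rad/s.
∠G(j0.737) = −90° − arctan(0.737/4.9) ≈ -98.55°
PM = 180° + (-98.55°) = 81.45°

81°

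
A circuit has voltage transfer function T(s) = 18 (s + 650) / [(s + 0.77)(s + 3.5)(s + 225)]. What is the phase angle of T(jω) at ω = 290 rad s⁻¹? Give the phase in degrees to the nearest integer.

-207°

∠(j290 + 650) = arctan(290/650) = 24.04°
∠(j290 + 0.77) = arctan(290/0.77) = 89.85°
∠(j290 + 3.5) = arctan(290/3.5) = 89.31°
∠(j290 + 225) = arctan(290/225) = 52.19°
∠T(j290) = 24.04° − (89.85° + 89.31° + 52.19°) = -207.31°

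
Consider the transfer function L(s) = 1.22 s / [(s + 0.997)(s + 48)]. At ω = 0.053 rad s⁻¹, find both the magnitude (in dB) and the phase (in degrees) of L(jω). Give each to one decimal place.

|j0.053| = 0.053
|j0.053 + 0.997| = √(0.053² + 0.997²) = 0.9984
|j0.053 + 48| = √(0.053² + 48²) = 48
|L(j0.053)| = 1.22 × 0.053 / (0.9984 × 48) = 0.0013492
20 log₁₀(0.0013492) = -57.40 dB
∠(j0.053) = 90.00°
∠(j0.053 + 0.997) = arctan(0.053/0.997) = 3.04°
∠(j0.053 + 48) = arctan(0.053/48) = 0.06°
∠L(j0.053) = 90.00° − (3.04° + 0.06°) = 86.89°

|L| = -57.4 dB, ∠L = 86.9°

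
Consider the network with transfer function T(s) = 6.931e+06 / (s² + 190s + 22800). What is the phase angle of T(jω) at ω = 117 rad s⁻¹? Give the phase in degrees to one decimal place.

-67.7°

∠[(j117)² + 190(j117) + 22800] = ∠[9111 + j22230] = 67.71°
∠T(j117) = −67.71° = -67.71°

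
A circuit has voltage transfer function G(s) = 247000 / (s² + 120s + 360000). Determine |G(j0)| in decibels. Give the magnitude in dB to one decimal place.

G(0) = 247000 / 360000 = 0.68611
20 log₁₀(0.68611) = -3.27 dB

-3.3 dB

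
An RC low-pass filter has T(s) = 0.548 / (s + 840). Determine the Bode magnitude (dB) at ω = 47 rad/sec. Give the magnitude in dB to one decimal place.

|j47 + 840| = √(47² + 840²) = 841.3
|T(j47)| = 0.548 / 841.3 = 0.00065136
20 log₁₀(0.00065136) = -63.72 dB

-63.7 dB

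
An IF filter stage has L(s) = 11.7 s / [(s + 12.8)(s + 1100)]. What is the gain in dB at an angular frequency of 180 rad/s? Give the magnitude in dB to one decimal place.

|j180| = 180
|j180 + 12.8| = √(180² + 12.8²) = 180.5
|j180 + 1100| = √(180² + 1100²) = 1115
|L(j180)| = 11.7 × 180 / (180.5 × 1115) = 0.01047
20 log₁₀(0.01047) = -39.60 dB

-39.6 dB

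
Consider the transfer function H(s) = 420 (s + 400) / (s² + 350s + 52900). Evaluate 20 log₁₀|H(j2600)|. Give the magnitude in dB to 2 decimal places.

|j2600 + 400| = √(2600² + 400²) = 2631
|(j2600)² + 350(j2600) + 52900| = |-6.7071e+06 + j9.1e+05| = 6.769e+06
|H(j2600)| = 420 × 2631 / 6.769e+06 = 0.16323
20 log₁₀(0.16323) = -15.744 dB

-15.74 dB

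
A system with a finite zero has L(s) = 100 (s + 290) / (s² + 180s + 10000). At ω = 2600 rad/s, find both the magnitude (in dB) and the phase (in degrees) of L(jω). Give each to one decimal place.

|j2600 + 290| = √(2600² + 290²) = 2616
|(j2600)² + 180(j2600) + 10000| = |-6.75e+06 + j4.68e+05| = 6.766e+06
|L(j2600)| = 100 × 2616 / 6.766e+06 = 0.038665
20 log₁₀(0.038665) = -28.25 dB
∠(j2600 + 290) = arctan(2600/290) = 83.64°
∠[(j2600)² + 180(j2600) + 10000] = ∠[-6.75e+06 + j4.68e+05] = 176.03°
∠L(j2600) = 83.64° − 176.03° = -92.40°

|L| = -28.3 dB, ∠L = -92.4°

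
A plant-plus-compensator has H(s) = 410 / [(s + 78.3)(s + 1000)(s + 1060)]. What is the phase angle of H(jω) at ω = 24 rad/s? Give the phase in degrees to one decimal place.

-19.7°

∠(j24 + 78.3) = arctan(24/78.3) = 17.04°
∠(j24 + 1000) = arctan(24/1000) = 1.37°
∠(j24 + 1060) = arctan(24/1060) = 1.30°
∠H(j24) = − (17.04° + 1.37° + 1.30°) = -19.71°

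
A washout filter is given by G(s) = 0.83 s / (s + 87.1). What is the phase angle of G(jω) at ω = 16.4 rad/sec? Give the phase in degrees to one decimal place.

79.3°

∠(j16.4) = 90.00°
∠(j16.4 + 87.1) = arctan(16.4/87.1) = 10.66°
∠G(j16.4) = 90.00° − 10.66° = 79.34°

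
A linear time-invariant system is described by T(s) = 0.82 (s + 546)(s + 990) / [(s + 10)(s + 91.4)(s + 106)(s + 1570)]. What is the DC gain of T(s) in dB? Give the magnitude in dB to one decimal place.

-50.7 dB

T(0) = 0.82 × 546 × 990 / (10 × 91.4 × 106 × 1570) = 0.002914
20 log₁₀(0.002914) = -50.71 dB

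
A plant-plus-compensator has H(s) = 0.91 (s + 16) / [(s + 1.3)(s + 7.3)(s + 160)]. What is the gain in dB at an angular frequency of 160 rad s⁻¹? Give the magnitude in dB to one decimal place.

-92.0 dB

|j160 + 16| = √(160² + 16²) = 160.8
|j160 + 1.3| = √(160² + 1.3²) = 160
|j160 + 7.3| = √(160² + 7.3²) = 160.2
|j160 + 160| = √(160² + 160²) = 226.3
|H(j160)| = 0.91 × 160.8 / (160 × 160.2 × 226.3) = 2.5234e-05
20 log₁₀(2.5234e-05) = -91.96 dB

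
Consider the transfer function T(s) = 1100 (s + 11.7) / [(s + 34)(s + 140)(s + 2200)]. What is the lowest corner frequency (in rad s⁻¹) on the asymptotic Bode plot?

Break frequencies occur at each pole and zero magnitude: 11.7 rad s⁻¹, 34 rad s⁻¹, 140 rad s⁻¹, 2200 rad s⁻¹.
The lowest is 11.7 rad s⁻¹.

11.7 rad s⁻¹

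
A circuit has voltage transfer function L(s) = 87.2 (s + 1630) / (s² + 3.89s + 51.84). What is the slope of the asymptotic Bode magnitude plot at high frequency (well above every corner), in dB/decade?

With 1 zero and 2 poles, the high-frequency asymptotic slope is 20 × (1 − 2) = -20 dB/decade.

-20 dB/decade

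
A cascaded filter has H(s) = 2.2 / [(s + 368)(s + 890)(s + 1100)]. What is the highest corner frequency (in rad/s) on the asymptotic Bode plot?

1100 rad/s

Break frequencies occur at each pole and zero magnitude: 368 rad/s, 890 rad/s, 1100 rad/s.
The highest is 1100 rad/s.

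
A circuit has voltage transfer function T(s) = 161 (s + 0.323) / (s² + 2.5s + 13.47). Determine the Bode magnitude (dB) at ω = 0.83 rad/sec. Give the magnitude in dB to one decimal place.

|j0.83 + 0.323| = √(0.83² + 0.323²) = 0.8906
|(j0.83)² + 2.5(j0.83) + 13.47| = |12.781 + j2.075| = 12.95
|T(j0.83)| = 161 × 0.8906 / 12.95 = 11.074
20 log₁₀(11.074) = 20.89 dB

20.9 dB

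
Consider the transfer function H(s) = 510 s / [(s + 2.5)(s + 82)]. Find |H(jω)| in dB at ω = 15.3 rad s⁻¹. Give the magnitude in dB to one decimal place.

|j15.3| = 15.3
|j15.3 + 2.5| = √(15.3² + 2.5²) = 15.5
|j15.3 + 82| = √(15.3² + 82²) = 83.42
|H(j15.3)| = 510 × 15.3 / (15.5 × 83.42) = 6.034
20 log₁₀(6.034) = 15.61 dB

15.6 dB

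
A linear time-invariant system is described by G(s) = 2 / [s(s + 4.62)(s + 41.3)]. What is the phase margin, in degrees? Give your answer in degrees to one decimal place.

89.9°

Gain crossover: |G(jω)| = 1 at ω ≈ 0.0105 rad s⁻¹.
∠G(j0.0105) = −90° − arctan(0.0105/4.62) − arctan(0.0105/41.3) ≈ -90.14°
PM = 180° + (-90.14°) = 89.86°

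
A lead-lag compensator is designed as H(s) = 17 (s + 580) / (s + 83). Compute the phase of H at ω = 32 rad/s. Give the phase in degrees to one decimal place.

-17.9°

∠(j32 + 580) = arctan(32/580) = 3.16°
∠(j32 + 83) = arctan(32/83) = 21.08°
∠H(j32) = 3.16° − 21.08° = -17.93°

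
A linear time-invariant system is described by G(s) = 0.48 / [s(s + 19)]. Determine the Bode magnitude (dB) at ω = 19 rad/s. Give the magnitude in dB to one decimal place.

|j19 + 19| = √(19² + 19²) = 26.87
|j19| = 19
|G(j19)| = 0.48 / (26.87 × 19) = 0.0009402
20 log₁₀(0.0009402) = -60.54 dB

-60.5 dB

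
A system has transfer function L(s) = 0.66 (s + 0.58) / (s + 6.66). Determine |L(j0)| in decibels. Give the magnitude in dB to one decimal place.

L(0) = 0.66 × 0.58 / 6.66 = 0.057477
20 log₁₀(0.057477) = -24.81 dB

-24.8 dB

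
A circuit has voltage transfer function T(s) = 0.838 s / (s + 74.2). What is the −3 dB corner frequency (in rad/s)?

74.2 rad/s

For a single-pole high-pass, the −3 dB point is at the pole: ω = 74.2 rad/s.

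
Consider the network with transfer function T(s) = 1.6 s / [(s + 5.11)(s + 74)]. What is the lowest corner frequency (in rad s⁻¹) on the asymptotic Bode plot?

Break frequencies occur at each pole and zero magnitude: 5.11 rad s⁻¹, 74 rad s⁻¹.
The lowest is 5.11 rad s⁻¹.

5.11 rad s⁻¹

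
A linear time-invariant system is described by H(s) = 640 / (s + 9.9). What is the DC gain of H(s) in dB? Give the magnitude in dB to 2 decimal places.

H(0) = 640 / 9.9 = 64.646
20 log₁₀(64.646) = 36.211 dB

36.21 dB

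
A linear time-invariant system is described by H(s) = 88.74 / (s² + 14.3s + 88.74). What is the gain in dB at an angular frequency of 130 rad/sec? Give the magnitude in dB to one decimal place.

-45.6 dB

|(j130)² + 14.3(j130) + 88.74| = |-16811 + j1859| = 1.691e+04
|H(j130)| = 88.74 / 1.691e+04 = 0.0052466
20 log₁₀(0.0052466) = -45.60 dB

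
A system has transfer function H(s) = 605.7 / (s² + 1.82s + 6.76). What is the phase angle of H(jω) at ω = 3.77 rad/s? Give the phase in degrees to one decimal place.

∠[(j3.77)² + 1.82(j3.77) + 6.76] = ∠[-7.4529 + j6.8614] = 137.37°
∠H(j3.77) = −137.37° = -137.37°

-137.4 deg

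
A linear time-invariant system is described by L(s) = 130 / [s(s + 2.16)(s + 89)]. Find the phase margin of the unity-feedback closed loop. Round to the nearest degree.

73°

Gain crossover: |L(jω)| = 1 at ω ≈ 0.648 rad/s.
∠L(j0.648) = −90° − arctan(0.648/2.16) − arctan(0.648/89) ≈ -107.11°
PM = 180° + (-107.11°) = 72.89°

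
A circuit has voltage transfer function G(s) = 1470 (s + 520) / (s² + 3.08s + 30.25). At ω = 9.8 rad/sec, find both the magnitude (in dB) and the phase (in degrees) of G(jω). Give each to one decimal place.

|j9.8 + 520| = √(9.8² + 520²) = 520.1
|(j9.8)² + 3.08(j9.8) + 30.25| = |-65.79 + j30.184| = 72.38
|G(j9.8)| = 1470 × 520.1 / 72.38 = 10562
20 log₁₀(10562) = 80.48 dB
∠(j9.8 + 520) = arctan(9.8/520) = 1.08°
∠[(j9.8)² + 3.08(j9.8) + 30.25] = ∠[-65.79 + j30.184] = 155.35°
∠G(j9.8) = 1.08° − 155.35° = -154.27°

|G| = 80.5 dB, ∠G = -154.3°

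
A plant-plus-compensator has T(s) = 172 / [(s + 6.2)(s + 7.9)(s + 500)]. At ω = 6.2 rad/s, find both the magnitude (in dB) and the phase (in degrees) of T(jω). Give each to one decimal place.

|T| = -48.2 dB, ∠T = -83.8°

|j6.2 + 6.2| = √(6.2² + 6.2²) = 8.768
|j6.2 + 7.9| = √(6.2² + 7.9²) = 10.04
|j6.2 + 500| = √(6.2² + 500²) = 500
|T(j6.2)| = 172 / (8.768 × 10.04 × 500) = 0.0039064
20 log₁₀(0.0039064) = -48.16 dB
∠(j6.2 + 6.2) = arctan(6.2/6.2) = 45.00°
∠(j6.2 + 7.9) = arctan(6.2/7.9) = 38.13°
∠(j6.2 + 500) = arctan(6.2/500) = 0.71°
∠T(j6.2) = − (45.00° + 38.13° + 0.71°) = -83.84°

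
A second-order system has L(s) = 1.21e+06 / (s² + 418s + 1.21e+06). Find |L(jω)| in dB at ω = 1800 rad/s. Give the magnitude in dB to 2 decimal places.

-5.05 dB

|(j1800)² + 418(j1800) + 1.21e+06| = |-2.03e+06 + j7.524e+05| = 2.165e+06
|L(j1800)| = 1.21e+06 / 2.165e+06 = 0.5589
20 log₁₀(0.5589) = -5.053 dB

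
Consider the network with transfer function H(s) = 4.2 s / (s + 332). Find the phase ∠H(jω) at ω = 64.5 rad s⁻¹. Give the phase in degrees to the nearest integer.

∠(j64.5) = 90.00°
∠(j64.5 + 332) = arctan(64.5/332) = 10.99°
∠H(j64.5) = 90.00° − 10.99° = 79.01°

79°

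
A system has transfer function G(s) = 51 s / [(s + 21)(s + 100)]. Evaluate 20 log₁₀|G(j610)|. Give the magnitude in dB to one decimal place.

-21.7 dB

|j610| = 610
|j610 + 21| = √(610² + 21²) = 610.4
|j610 + 100| = √(610² + 100²) = 618.1
|G(j610)| = 51 × 610 / (610.4 × 618.1) = 0.082456
20 log₁₀(0.082456) = -21.68 dB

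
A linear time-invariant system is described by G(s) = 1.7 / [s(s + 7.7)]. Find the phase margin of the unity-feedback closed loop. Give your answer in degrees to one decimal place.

88.4°

Gain crossover: |G(jω)| = 1 at ω ≈ 0.221 rad/sec.
∠G(j0.221) = −90° − arctan(0.221/7.7) ≈ -91.64°
PM = 180° + (-91.64°) = 88.36°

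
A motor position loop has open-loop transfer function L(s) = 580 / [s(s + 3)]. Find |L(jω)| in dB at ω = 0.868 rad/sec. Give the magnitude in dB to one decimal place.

46.6 dB

|j0.868 + 3| = √(0.868² + 3²) = 3.123
|j0.868| = 0.868
|L(j0.868)| = 580 / (3.123 × 0.868) = 213.96
20 log₁₀(213.96) = 46.61 dB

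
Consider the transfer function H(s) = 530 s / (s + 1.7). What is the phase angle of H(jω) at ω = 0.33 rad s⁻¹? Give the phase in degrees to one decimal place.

79.0°

∠(j0.33) = 90.00°
∠(j0.33 + 1.7) = arctan(0.33/1.7) = 10.99°
∠H(j0.33) = 90.00° − 10.99° = 79.01°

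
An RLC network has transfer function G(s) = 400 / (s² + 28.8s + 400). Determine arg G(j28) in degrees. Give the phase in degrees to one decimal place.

∠[(j28)² + 28.8(j28) + 400] = ∠[-384 + j806.4] = 115.46°
∠G(j28) = −115.46° = -115.46°

-115.5°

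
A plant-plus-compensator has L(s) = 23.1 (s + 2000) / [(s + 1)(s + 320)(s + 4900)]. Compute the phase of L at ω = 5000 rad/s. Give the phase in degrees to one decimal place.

∠(j5000 + 2000) = arctan(5000/2000) = 68.20°
∠(j5000 + 1) = arctan(5000/1) = 89.99°
∠(j5000 + 320) = arctan(5000/320) = 86.34°
∠(j5000 + 4900) = arctan(5000/4900) = 45.58°
∠L(j5000) = 68.20° − (89.99° + 86.34° + 45.58°) = -153.71°

-153.7 deg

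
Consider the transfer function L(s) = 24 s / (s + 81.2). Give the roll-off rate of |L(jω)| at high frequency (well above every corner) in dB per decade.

0 dB/decade

With 1 zero and 1 pole, the high-frequency asymptotic slope is 20 × (1 − 1) = 0 dB/decade.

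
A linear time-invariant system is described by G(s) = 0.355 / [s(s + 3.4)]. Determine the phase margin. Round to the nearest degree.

88°

Gain crossover: |G(jω)| = 1 at ω ≈ 0.104 rad/s.
∠G(j0.104) = −90° − arctan(0.104/3.4) ≈ -91.76°
PM = 180° + (-91.76°) = 88.24°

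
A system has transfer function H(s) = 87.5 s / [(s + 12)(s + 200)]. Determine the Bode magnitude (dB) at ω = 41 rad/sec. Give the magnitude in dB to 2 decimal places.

-7.72 dB

|j41| = 41
|j41 + 12| = √(41² + 12²) = 42.72
|j41 + 200| = √(41² + 200²) = 204.2
|H(j41)| = 87.5 × 41 / (42.72 × 204.2) = 0.41133
20 log₁₀(0.41133) = -7.716 dB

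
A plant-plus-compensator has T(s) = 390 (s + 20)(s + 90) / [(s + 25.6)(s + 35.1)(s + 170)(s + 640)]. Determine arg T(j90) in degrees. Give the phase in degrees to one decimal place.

∠(j90 + 20) = arctan(90/20) = 77.47°
∠(j90 + 90) = arctan(90/90) = 45.00°
∠(j90 + 25.6) = arctan(90/25.6) = 74.12°
∠(j90 + 35.1) = arctan(90/35.1) = 68.69°
∠(j90 + 170) = arctan(90/170) = 27.90°
∠(j90 + 640) = arctan(90/640) = 8.00°
∠T(j90) = 77.47° + 45.00° − (74.12° + 68.69° + 27.90° + 8.00°) = -56.25°

-56.2°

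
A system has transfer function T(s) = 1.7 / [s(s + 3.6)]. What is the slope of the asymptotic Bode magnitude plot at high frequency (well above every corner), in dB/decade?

With 0 zeros and 2 poles, the high-frequency asymptotic slope is 20 × (0 − 2) = -40 dB/decade.

-40 dB/decade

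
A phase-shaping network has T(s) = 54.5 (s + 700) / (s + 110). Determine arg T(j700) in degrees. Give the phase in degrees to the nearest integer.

∠(j700 + 700) = arctan(700/700) = 45.00°
∠(j700 + 110) = arctan(700/110) = 81.07°
∠T(j700) = 45.00° − 81.07° = -36.07°

-36°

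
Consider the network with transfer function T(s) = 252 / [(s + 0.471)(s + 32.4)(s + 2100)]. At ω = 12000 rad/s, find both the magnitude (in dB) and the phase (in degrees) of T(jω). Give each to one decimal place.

|j12000 + 0.471| = √(12000² + 0.471²) = 1.2e+04
|j12000 + 32.4| = √(12000² + 32.4²) = 1.2e+04
|j12000 + 2100| = √(12000² + 2100²) = 1.218e+04
|T(j12000)| = 252 / (1.2e+04 × 1.2e+04 × 1.218e+04) = 1.4365e-10
20 log₁₀(1.4365e-10) = -196.85 dB
∠(j12000 + 0.471) = arctan(12000/0.471) = 90.00°
∠(j12000 + 32.4) = arctan(12000/32.4) = 89.85°
∠(j12000 + 2100) = arctan(12000/2100) = 80.07°
∠T(j12000) = − (90.00° + 89.85° + 80.07°) = -259.92°

|T| = -196.9 dB, ∠T = -259.9 deg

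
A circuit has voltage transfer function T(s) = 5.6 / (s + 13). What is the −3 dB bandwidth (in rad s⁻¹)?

For a single-pole low-pass, the −3 dB point is at the pole: ω = 13 rad s⁻¹.

13 rad s⁻¹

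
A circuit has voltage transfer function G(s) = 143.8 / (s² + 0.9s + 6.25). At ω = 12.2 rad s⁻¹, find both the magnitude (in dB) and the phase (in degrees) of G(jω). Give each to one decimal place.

|G| = 0.0 dB, ∠G = -175.6°

|(j12.2)² + 0.9(j12.2) + 6.25| = |-142.59 + j10.98| = 143
|G(j12.2)| = 143.8 / 143 = 1.0055
20 log₁₀(1.0055) = 0.05 dB
∠[(j12.2)² + 0.9(j12.2) + 6.25] = ∠[-142.59 + j10.98] = 175.60°
∠G(j12.2) = −175.60° = -175.60°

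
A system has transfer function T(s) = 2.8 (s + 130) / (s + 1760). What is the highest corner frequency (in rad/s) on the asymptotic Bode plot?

Break frequencies occur at each pole and zero magnitude: 130 rad/s, 1760 rad/s.
The highest is 1760 rad/s.

1760 rad/s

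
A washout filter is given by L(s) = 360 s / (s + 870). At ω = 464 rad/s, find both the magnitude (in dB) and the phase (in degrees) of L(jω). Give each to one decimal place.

|L| = 44.6 dB, ∠L = 61.9°

|j464| = 464
|j464 + 870| = √(464² + 870²) = 986
|L(j464)| = 360 × 464 / 986 = 169.41
20 log₁₀(169.41) = 44.58 dB
∠(j464) = 90.00°
∠(j464 + 870) = arctan(464/870) = 28.07°
∠L(j464) = 90.00° − 28.07° = 61.93°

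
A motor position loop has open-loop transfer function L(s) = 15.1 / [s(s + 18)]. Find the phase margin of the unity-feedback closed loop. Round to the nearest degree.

Gain crossover: |L(jω)| = 1 at ω ≈ 0.838 rad/s.
∠L(j0.838) = −90° − arctan(0.838/18) ≈ -92.67°
PM = 180° + (-92.67°) = 87.33°

87 deg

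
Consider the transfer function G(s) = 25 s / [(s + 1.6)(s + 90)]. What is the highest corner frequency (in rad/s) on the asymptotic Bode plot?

90 rad/s

Break frequencies occur at each pole and zero magnitude: 1.6 rad/s, 90 rad/s.
The highest is 90 rad/s.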